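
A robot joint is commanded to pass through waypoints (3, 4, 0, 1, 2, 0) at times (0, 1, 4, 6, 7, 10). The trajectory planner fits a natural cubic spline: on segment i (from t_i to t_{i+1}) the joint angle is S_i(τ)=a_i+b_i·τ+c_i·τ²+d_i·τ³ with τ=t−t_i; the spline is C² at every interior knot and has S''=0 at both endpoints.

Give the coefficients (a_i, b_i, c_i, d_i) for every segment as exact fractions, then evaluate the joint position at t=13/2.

Δ: Δ0=1, Δ1=-4/3, Δ2=1/2, Δ3=1, Δ4=-2/3
row 1: diag=8, rhs=-14; c'=3/8, d'=-7/4
row 2: denom=10−3·3/8=71/8; d'=(11−3·-7/4)/(71/8)=130/71
row 3: denom=6−2·16/71=394/71; d'=(3−2·130/71)/(394/71)=-47/394
row 4: denom=8−1·71/394=3081/394; d'=(-10−1·-47/394)/(3081/394)=-3893/3081
back: M4=-3893/3081
back: M3=-47/394−71/394·-3893/3081=334/3081
back: M2=130/71−16/71·334/3081=5566/3081
back: M1=-7/4−3/8·5566/3081=-2493/1027
M: M0=0, M1=-2493/1027, M2=5566/3081, M3=334/3081, M4=-3893/3081, M5=0
seg 0: a=3, c=M0/2=0, d=(M1−M0)/(6·1)=-831/2054, b=Δ0−h0·(2M0+M1)/6=2885/2054
seg 1: a=4, c=M1/2=-2493/2054, d=(M2−M1)/(6·3)=13045/55458, b=Δ1−h1·(2M1+M2)/6=196/1027
seg 2: a=0, c=M2/2=2783/3081, d=(M3−M2)/(6·2)=-436/3081, b=Δ2−h2·(2M2+M3)/6=-117/158
seg 3: a=1, c=M3/2=167/3081, d=(M4−M3)/(6·1)=-1409/6162, b=Δ3−h3·(2M3+M4)/6=7237/6162
seg 4: a=2, c=M4/2=-3893/6162, d=(M5−M4)/(6·3)=3893/55458, b=Δ4−h4·(2M4+M5)/6=613/1027
t_q=13/2 → seg 3, τ=1/2; S=1+7237/6162·τ+167/3081·τ²+-1409/6162·τ³=77503/49296

  seg 0: a=3 b=2885/2054 c=0 d=-831/2054
  seg 1: a=4 b=196/1027 c=-2493/2054 d=13045/55458
  seg 2: a=0 b=-117/158 c=2783/3081 d=-436/3081
  seg 3: a=1 b=7237/6162 c=167/3081 d=-1409/6162
  seg 4: a=2 b=613/1027 c=-3893/6162 d=3893/55458
S(13/2) = 77503/49296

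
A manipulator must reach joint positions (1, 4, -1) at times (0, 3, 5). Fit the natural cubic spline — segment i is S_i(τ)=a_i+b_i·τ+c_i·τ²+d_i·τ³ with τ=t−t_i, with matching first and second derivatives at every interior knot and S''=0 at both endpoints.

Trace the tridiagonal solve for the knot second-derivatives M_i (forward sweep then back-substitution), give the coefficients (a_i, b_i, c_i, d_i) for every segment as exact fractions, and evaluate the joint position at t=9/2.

Δ: Δ0=1, Δ1=-5/2
row 1: diag=10, rhs=-21; c'=1/5, d'=-21/10
back: M1=-21/10
M: M0=0, M1=-21/10, M2=0
seg 0: a=1, c=M0/2=0, d=(M1−M0)/(6·3)=-7/60, b=Δ0−h0·(2M0+M1)/6=41/20
seg 1: a=4, c=M1/2=-21/20, d=(M2−M1)/(6·2)=7/40, b=Δ1−h1·(2M1+M2)/6=-11/10
t_q=9/2 → seg 1, τ=3/2; S=4+-11/10·τ+-21/20·τ²+7/40·τ³=37/64

  seg 0: a=1 b=41/20 c=0 d=-7/60
  seg 1: a=4 b=-11/10 c=-21/20 d=7/40
S(9/2) = 37/64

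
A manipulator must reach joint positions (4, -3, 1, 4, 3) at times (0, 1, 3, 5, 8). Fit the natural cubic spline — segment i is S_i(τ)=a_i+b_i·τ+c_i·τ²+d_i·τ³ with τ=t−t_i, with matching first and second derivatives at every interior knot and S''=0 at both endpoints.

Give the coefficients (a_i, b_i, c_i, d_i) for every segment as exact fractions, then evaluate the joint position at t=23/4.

  seg 0: a=4 b=-2699/312 c=0 d=515/312
  seg 1: a=-3 b=-577/156 c=515/104 d=-41/39
  seg 2: a=1 b=545/156 c=-141/104 d=7/39
  seg 3: a=4 b=35/156 c=-29/104 d=29/936
S(23/4) = 26787/6656

Δ: Δ0=-7, Δ1=2, Δ2=3/2, Δ3=-1/3
row 1: diag=6, rhs=54; c'=1/3, d'=9
row 2: denom=8−2·1/3=22/3; d'=(-3−2·9)/(22/3)=-63/22
row 3: denom=10−2·3/11=104/11; d'=(-11−2·-63/22)/(104/11)=-29/52
back: M3=-29/52
back: M2=-63/22−3/11·-29/52=-141/52
back: M1=9−1/3·-141/52=515/52
M: M0=0, M1=515/52, M2=-141/52, M3=-29/52, M4=0
seg 0: a=4, c=M0/2=0, d=(M1−M0)/(6·1)=515/312, b=Δ0−h0·(2M0+M1)/6=-2699/312
seg 1: a=-3, c=M1/2=515/104, d=(M2−M1)/(6·2)=-41/39, b=Δ1−h1·(2M1+M2)/6=-577/156
seg 2: a=1, c=M2/2=-141/104, d=(M3−M2)/(6·2)=7/39, b=Δ2−h2·(2M2+M3)/6=545/156
seg 3: a=4, c=M3/2=-29/104, d=(M4−M3)/(6·3)=29/936, b=Δ3−h3·(2M3+M4)/6=35/156
t_q=23/4 → seg 3, τ=3/4; S=4+35/156·τ+-29/104·τ²+29/936·τ³=26787/6656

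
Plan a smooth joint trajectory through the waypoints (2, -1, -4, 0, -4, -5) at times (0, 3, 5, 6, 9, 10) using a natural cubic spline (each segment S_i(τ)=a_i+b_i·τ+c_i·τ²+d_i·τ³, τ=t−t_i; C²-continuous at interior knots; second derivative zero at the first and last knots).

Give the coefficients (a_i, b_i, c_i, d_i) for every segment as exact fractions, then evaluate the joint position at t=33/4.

  seg 0: a=2 b=-11/75 c=0 d=-64/675
  seg 1: a=-1 b=-203/75 c=-64/75 d=437/600
  seg 2: a=-4 b=131/50 c=211/60 d=-641/300
  seg 3: a=0 b=973/300 c=-217/75 d=1231/2700
  seg 4: a=-4 b=-271/150 c=121/100 d=-121/300
S(33/4) = -13803/6400

Δ: Δ0=-1, Δ1=-3/2, Δ2=4, Δ3=-4/3, Δ4=-1
row 1: diag=10, rhs=-3; c'=1/5, d'=-3/10
row 2: denom=6−2·1/5=28/5; d'=(33−2·-3/10)/(28/5)=6
row 3: denom=8−1·5/28=219/28; d'=(-32−1·6)/(219/28)=-1064/219
row 4: denom=8−3·28/73=500/73; d'=(2−3·-1064/219)/(500/73)=121/50
back: M4=121/50
back: M3=-1064/219−28/73·121/50=-434/75
back: M2=6−5/28·-434/75=211/30
back: M1=-3/10−1/5·211/30=-128/75
M: M0=0, M1=-128/75, M2=211/30, M3=-434/75, M4=121/50, M5=0
seg 0: a=2, c=M0/2=0, d=(M1−M0)/(6·3)=-64/675, b=Δ0−h0·(2M0+M1)/6=-11/75
seg 1: a=-1, c=M1/2=-64/75, d=(M2−M1)/(6·2)=437/600, b=Δ1−h1·(2M1+M2)/6=-203/75
seg 2: a=-4, c=M2/2=211/60, d=(M3−M2)/(6·1)=-641/300, b=Δ2−h2·(2M2+M3)/6=131/50
seg 3: a=0, c=M3/2=-217/75, d=(M4−M3)/(6·3)=1231/2700, b=Δ3−h3·(2M3+M4)/6=973/300
seg 4: a=-4, c=M4/2=121/100, d=(M5−M4)/(6·1)=-121/300, b=Δ4−h4·(2M4+M5)/6=-271/150
t_q=33/4 → seg 3, τ=9/4; S=0+973/300·τ+-217/75·τ²+1231/2700·τ³=-13803/6400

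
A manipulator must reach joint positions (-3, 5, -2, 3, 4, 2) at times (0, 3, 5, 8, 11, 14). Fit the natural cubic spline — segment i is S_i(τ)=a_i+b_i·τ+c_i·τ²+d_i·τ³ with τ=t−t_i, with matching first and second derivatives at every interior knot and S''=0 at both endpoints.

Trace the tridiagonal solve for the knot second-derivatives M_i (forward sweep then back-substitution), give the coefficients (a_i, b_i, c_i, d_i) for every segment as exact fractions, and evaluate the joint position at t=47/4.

  seg 0: a=-3 b=547/110 c=0 d=-761/2970
  seg 1: a=5 b=-107/55 c=-761/330 d=1009/1320
  seg 2: a=-2 b=-659/330 c=301/132 d=-233/660
  seg 3: a=3 b=1421/660 c=-148/165 d=115/1188
  seg 4: a=4 b=-203/330 c=-17/660 d=17/5940
S(47/4) = 49637/14080

Δ: Δ0=8/3, Δ1=-7/2, Δ2=5/3, Δ3=1/3, Δ4=-2/3
row 1: diag=10, rhs=-37; c'=1/5, d'=-37/10
row 2: denom=10−2·1/5=48/5; d'=(31−2·-37/10)/(48/5)=4
row 3: denom=12−3·5/16=177/16; d'=(-8−3·4)/(177/16)=-320/177
row 4: denom=12−3·16/59=660/59; d'=(-6−3·-320/177)/(660/59)=-17/330
back: M4=-17/330
back: M3=-320/177−16/59·-17/330=-296/165
back: M2=4−5/16·-296/165=301/66
back: M1=-37/10−1/5·301/66=-761/165
M: M0=0, M1=-761/165, M2=301/66, M3=-296/165, M4=-17/330, M5=0
seg 0: a=-3, c=M0/2=0, d=(M1−M0)/(6·3)=-761/2970, b=Δ0−h0·(2M0+M1)/6=547/110
seg 1: a=5, c=M1/2=-761/330, d=(M2−M1)/(6·2)=1009/1320, b=Δ1−h1·(2M1+M2)/6=-107/55
seg 2: a=-2, c=M2/2=301/132, d=(M3−M2)/(6·3)=-233/660, b=Δ2−h2·(2M2+M3)/6=-659/330
seg 3: a=3, c=M3/2=-148/165, d=(M4−M3)/(6·3)=115/1188, b=Δ3−h3·(2M3+M4)/6=1421/660
seg 4: a=4, c=M4/2=-17/660, d=(M5−M4)/(6·3)=17/5940, b=Δ4−h4·(2M4+M5)/6=-203/330
t_q=47/4 → seg 4, τ=3/4; S=4+-203/330·τ+-17/660·τ²+17/5940·τ³=49637/14080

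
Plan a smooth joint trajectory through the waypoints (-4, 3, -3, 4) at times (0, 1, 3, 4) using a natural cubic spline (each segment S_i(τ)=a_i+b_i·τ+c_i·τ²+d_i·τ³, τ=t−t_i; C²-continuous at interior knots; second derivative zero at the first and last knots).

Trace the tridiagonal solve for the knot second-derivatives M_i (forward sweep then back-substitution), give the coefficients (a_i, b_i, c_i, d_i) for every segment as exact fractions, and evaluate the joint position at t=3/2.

  seg 0: a=-4 b=19/2 c=0 d=-5/2
  seg 1: a=3 b=2 c=-15/2 d=5/2
  seg 2: a=-3 b=2 c=15/2 d=-5/2
S(3/2) = 39/16

Δ: Δ0=7, Δ1=-3, Δ2=7
row 1: diag=6, rhs=-60; c'=1/3, d'=-10
row 2: denom=6−2·1/3=16/3; d'=(60−2·-10)/(16/3)=15
back: M2=15
back: M1=-10−1/3·15=-15
M: M0=0, M1=-15, M2=15, M3=0
seg 0: a=-4, c=M0/2=0, d=(M1−M0)/(6·1)=-5/2, b=Δ0−h0·(2M0+M1)/6=19/2
seg 1: a=3, c=M1/2=-15/2, d=(M2−M1)/(6·2)=5/2, b=Δ1−h1·(2M1+M2)/6=2
seg 2: a=-3, c=M2/2=15/2, d=(M3−M2)/(6·1)=-5/2, b=Δ2−h2·(2M2+M3)/6=2
t_q=3/2 → seg 1, τ=1/2; S=3+2·τ+-15/2·τ²+5/2·τ³=39/16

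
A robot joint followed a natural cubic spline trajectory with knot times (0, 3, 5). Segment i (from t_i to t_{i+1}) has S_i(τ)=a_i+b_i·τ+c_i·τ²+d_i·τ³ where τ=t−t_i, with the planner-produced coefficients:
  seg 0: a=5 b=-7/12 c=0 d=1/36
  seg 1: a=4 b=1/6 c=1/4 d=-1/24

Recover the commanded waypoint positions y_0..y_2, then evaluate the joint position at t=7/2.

y_0=5 y_1=4 y_2=5
S(7/2) = 265/64

y_0 = S_0(0) = a_0 = 5
y_1 = S_1(0) = a_1 = 4
y_2 = S_1(2) = 5
t_q=7/2 is in segment 1 (τ=1/2); S_1(τ)=265/64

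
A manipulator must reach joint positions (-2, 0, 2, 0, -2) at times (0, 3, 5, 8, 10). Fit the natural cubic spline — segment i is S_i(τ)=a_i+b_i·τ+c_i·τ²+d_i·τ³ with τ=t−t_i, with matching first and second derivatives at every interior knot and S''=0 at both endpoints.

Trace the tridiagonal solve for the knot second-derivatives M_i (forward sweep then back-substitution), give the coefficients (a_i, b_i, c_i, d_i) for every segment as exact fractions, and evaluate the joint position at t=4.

Δ: Δ0=2/3, Δ1=1, Δ2=-2/3, Δ3=-1
row 1: diag=10, rhs=2; c'=1/5, d'=1/5
row 2: denom=10−2·1/5=48/5; d'=(-10−2·1/5)/(48/5)=-13/12
row 3: denom=10−3·5/16=145/16; d'=(-2−3·-13/12)/(145/16)=4/29
back: M3=4/29
back: M2=-13/12−5/16·4/29=-98/87
back: M1=1/5−1/5·-98/87=37/87
M: M0=0, M1=37/87, M2=-98/87, M3=4/29, M4=0
seg 0: a=-2, c=M0/2=0, d=(M1−M0)/(6·3)=37/1566, b=Δ0−h0·(2M0+M1)/6=79/174
seg 1: a=0, c=M1/2=37/174, d=(M2−M1)/(6·2)=-15/116, b=Δ1−h1·(2M1+M2)/6=95/87
seg 2: a=2, c=M2/2=-49/87, d=(M3−M2)/(6·3)=55/783, b=Δ2−h2·(2M2+M3)/6=34/87
seg 3: a=0, c=M3/2=2/29, d=(M4−M3)/(6·2)=-1/87, b=Δ3−h3·(2M3+M4)/6=-95/87
t_q=4 → seg 1, τ=1; S=0+95/87·τ+37/174·τ²+-15/116·τ³=409/348

  seg 0: a=-2 b=79/174 c=0 d=37/1566
  seg 1: a=0 b=95/87 c=37/174 d=-15/116
  seg 2: a=2 b=34/87 c=-49/87 d=55/783
  seg 3: a=0 b=-95/87 c=2/29 d=-1/87
S(4) = 409/348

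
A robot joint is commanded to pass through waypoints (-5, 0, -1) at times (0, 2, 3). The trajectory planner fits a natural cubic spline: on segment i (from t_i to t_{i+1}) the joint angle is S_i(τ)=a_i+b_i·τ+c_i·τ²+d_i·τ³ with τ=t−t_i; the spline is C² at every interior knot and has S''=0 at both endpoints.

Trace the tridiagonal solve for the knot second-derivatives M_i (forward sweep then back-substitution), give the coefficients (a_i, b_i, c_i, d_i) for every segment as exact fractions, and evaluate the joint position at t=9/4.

Δ: Δ0=5/2, Δ1=-1
row 1: diag=6, rhs=-21; c'=1/6, d'=-7/2
back: M1=-7/2
M: M0=0, M1=-7/2, M2=0
seg 0: a=-5, c=M0/2=0, d=(M1−M0)/(6·2)=-7/24, b=Δ0−h0·(2M0+M1)/6=11/3
seg 1: a=0, c=M1/2=-7/4, d=(M2−M1)/(6·1)=7/12, b=Δ1−h1·(2M1+M2)/6=1/6
t_q=9/4 → seg 1, τ=1/4; S=0+1/6·τ+-7/4·τ²+7/12·τ³=-15/256

  seg 0: a=-5 b=11/3 c=0 d=-7/24
  seg 1: a=0 b=1/6 c=-7/4 d=7/12
S(9/4) = -15/256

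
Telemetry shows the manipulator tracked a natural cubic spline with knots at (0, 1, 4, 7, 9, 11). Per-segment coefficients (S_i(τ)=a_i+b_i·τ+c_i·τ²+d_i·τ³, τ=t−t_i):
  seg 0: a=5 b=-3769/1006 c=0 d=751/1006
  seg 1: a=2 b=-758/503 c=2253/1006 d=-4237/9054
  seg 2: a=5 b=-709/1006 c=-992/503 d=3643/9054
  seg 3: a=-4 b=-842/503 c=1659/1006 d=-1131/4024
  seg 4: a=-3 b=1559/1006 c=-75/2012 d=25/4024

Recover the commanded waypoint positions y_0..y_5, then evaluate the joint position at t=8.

y_0=5 y_1=2 y_2=5 y_3=-4 y_4=-3 y_5=0
S(8) = -17327/4024

y_0 = S_0(0) = a_0 = 5
y_1 = S_1(0) = a_1 = 2
y_2 = S_2(0) = a_2 = 5
y_3 = S_3(0) = a_3 = -4
y_4 = S_4(0) = a_4 = -3
y_5 = S_4(2) = 0
t_q=8 is in segment 3 (τ=1); S_3(τ)=-17327/4024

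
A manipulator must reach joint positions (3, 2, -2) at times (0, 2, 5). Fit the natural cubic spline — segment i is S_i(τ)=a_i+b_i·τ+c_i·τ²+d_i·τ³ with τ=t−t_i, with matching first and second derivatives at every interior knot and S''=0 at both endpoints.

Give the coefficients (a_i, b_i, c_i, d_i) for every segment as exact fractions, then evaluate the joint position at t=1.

  seg 0: a=3 b=-1/3 c=0 d=-1/24
  seg 1: a=2 b=-5/6 c=-1/4 d=1/36
S(1) = 21/8

Δ: Δ0=-1/2, Δ1=-4/3
row 1: diag=10, rhs=-5; c'=3/10, d'=-1/2
back: M1=-1/2
M: M0=0, M1=-1/2, M2=0
seg 0: a=3, c=M0/2=0, d=(M1−M0)/(6·2)=-1/24, b=Δ0−h0·(2M0+M1)/6=-1/3
seg 1: a=2, c=M1/2=-1/4, d=(M2−M1)/(6·3)=1/36, b=Δ1−h1·(2M1+M2)/6=-5/6
t_q=1 → seg 0, τ=1; S=3+-1/3·τ+0·τ²+-1/24·τ³=21/8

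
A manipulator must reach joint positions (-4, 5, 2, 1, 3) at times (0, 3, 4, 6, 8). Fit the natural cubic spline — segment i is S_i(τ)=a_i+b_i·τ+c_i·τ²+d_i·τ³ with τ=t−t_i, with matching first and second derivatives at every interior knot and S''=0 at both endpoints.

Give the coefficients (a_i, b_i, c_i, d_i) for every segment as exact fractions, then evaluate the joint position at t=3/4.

  seg 0: a=-4 b=1875/344 c=0 d=-281/1032
  seg 1: a=5 b=-327/172 c=-843/344 d=465/344
  seg 2: a=2 b=-945/344 c=69/43 d=-331/1376
  seg 3: a=1 b=135/172 c=111/688 d=-37/1376
S(3/4) = -593/22016

Δ: Δ0=3, Δ1=-3, Δ2=-1/2, Δ3=1
row 1: diag=8, rhs=-36; c'=1/8, d'=-9/2
row 2: denom=6−1·1/8=47/8; d'=(15−1·-9/2)/(47/8)=156/47
row 3: denom=8−2·16/47=344/47; d'=(9−2·156/47)/(344/47)=111/344
back: M3=111/344
back: M2=156/47−16/47·111/344=138/43
back: M1=-9/2−1/8·138/43=-843/172
M: M0=0, M1=-843/172, M2=138/43, M3=111/344, M4=0
seg 0: a=-4, c=M0/2=0, d=(M1−M0)/(6·3)=-281/1032, b=Δ0−h0·(2M0+M1)/6=1875/344
seg 1: a=5, c=M1/2=-843/344, d=(M2−M1)/(6·1)=465/344, b=Δ1−h1·(2M1+M2)/6=-327/172
seg 2: a=2, c=M2/2=69/43, d=(M3−M2)/(6·2)=-331/1376, b=Δ2−h2·(2M2+M3)/6=-945/344
seg 3: a=1, c=M3/2=111/688, d=(M4−M3)/(6·2)=-37/1376, b=Δ3−h3·(2M3+M4)/6=135/172
t_q=3/4 → seg 0, τ=3/4; S=-4+1875/344·τ+0·τ²+-281/1032·τ³=-593/22016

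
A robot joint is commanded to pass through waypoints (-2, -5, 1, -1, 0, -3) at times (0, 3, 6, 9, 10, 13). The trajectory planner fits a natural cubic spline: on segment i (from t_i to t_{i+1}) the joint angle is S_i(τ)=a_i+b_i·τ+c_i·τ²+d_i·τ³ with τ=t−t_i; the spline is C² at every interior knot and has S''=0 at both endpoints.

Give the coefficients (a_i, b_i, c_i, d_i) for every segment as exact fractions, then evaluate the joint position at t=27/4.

  seg 0: a=-2 b=-1747/849 c=0 d=898/7641
  seg 1: a=-5 b=947/849 c=898/849 d=-1943/7641
  seg 2: a=1 b=506/849 c=-1045/849 d=2063/7641
  seg 3: a=-1 b=425/849 c=1018/849 d=-198/283
  seg 4: a=0 b=679/849 c=-764/849 d=764/7641
S(27/4) = 15731/18112

Δ: Δ0=-1, Δ1=2, Δ2=-2/3, Δ3=1, Δ4=-1
row 1: diag=12, rhs=18; c'=1/4, d'=3/2
row 2: denom=12−3·1/4=45/4; d'=(-16−3·3/2)/(45/4)=-82/45
row 3: denom=8−3·4/15=36/5; d'=(10−3·-82/45)/(36/5)=58/27
row 4: denom=8−1·5/36=283/36; d'=(-12−1·58/27)/(283/36)=-1528/849
back: M4=-1528/849
back: M3=58/27−5/36·-1528/849=2036/849
back: M2=-82/45−4/15·2036/849=-2090/849
back: M1=3/2−1/4·-2090/849=1796/849
M: M0=0, M1=1796/849, M2=-2090/849, M3=2036/849, M4=-1528/849, M5=0
seg 0: a=-2, c=M0/2=0, d=(M1−M0)/(6·3)=898/7641, b=Δ0−h0·(2M0+M1)/6=-1747/849
seg 1: a=-5, c=M1/2=898/849, d=(M2−M1)/(6·3)=-1943/7641, b=Δ1−h1·(2M1+M2)/6=947/849
seg 2: a=1, c=M2/2=-1045/849, d=(M3−M2)/(6·3)=2063/7641, b=Δ2−h2·(2M2+M3)/6=506/849
seg 3: a=-1, c=M3/2=1018/849, d=(M4−M3)/(6·1)=-198/283, b=Δ3−h3·(2M3+M4)/6=425/849
seg 4: a=0, c=M4/2=-764/849, d=(M5−M4)/(6·3)=764/7641, b=Δ4−h4·(2M4+M5)/6=679/849
t_q=27/4 → seg 2, τ=3/4; S=1+506/849·τ+-1045/849·τ²+2063/7641·τ³=15731/18112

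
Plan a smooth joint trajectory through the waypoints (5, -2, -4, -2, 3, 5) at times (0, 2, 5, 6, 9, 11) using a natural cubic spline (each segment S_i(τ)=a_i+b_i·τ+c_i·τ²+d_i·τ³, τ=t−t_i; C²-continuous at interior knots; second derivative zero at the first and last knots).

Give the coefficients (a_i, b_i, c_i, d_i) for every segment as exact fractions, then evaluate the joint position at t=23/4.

  seg 0: a=5 b=-38623/9882 c=0 d=1009/9882
  seg 1: a=-2 b=-26515/9882 c=1009/1647 d=1765/88938
  seg 2: a=-4 b=7552/4941 c=7819/9882 d=-39/122
  seg 3: a=-2 b=21265/9882 c=-829/4941 d=179/88938
  seg 4: a=3 b=5927/4941 c=-493/3294 d=493/19764
S(23/4) = -536203/210816

Δ: Δ0=-7/2, Δ1=-2/3, Δ2=2, Δ3=5/3, Δ4=1
row 1: diag=10, rhs=17; c'=3/10, d'=17/10
row 2: denom=8−3·3/10=71/10; d'=(16−3·17/10)/(71/10)=109/71
row 3: denom=8−1·10/71=558/71; d'=(-2−1·109/71)/(558/71)=-251/558
row 4: denom=10−3·71/186=549/62; d'=(-4−3·-251/558)/(549/62)=-493/1647
back: M4=-493/1647
back: M3=-251/558−71/186·-493/1647=-1658/4941
back: M2=109/71−10/71·-1658/4941=7819/4941
back: M1=17/10−3/10·7819/4941=2018/1647
M: M0=0, M1=2018/1647, M2=7819/4941, M3=-1658/4941, M4=-493/1647, M5=0
seg 0: a=5, c=M0/2=0, d=(M1−M0)/(6·2)=1009/9882, b=Δ0−h0·(2M0+M1)/6=-38623/9882
seg 1: a=-2, c=M1/2=1009/1647, d=(M2−M1)/(6·3)=1765/88938, b=Δ1−h1·(2M1+M2)/6=-26515/9882
seg 2: a=-4, c=M2/2=7819/9882, d=(M3−M2)/(6·1)=-39/122, b=Δ2−h2·(2M2+M3)/6=7552/4941
seg 3: a=-2, c=M3/2=-829/4941, d=(M4−M3)/(6·3)=179/88938, b=Δ3−h3·(2M3+M4)/6=21265/9882
seg 4: a=3, c=M4/2=-493/3294, d=(M5−M4)/(6·2)=493/19764, b=Δ4−h4·(2M4+M5)/6=5927/4941
t_q=23/4 → seg 2, τ=3/4; S=-4+7552/4941·τ+7819/9882·τ²+-39/122·τ³=-536203/210816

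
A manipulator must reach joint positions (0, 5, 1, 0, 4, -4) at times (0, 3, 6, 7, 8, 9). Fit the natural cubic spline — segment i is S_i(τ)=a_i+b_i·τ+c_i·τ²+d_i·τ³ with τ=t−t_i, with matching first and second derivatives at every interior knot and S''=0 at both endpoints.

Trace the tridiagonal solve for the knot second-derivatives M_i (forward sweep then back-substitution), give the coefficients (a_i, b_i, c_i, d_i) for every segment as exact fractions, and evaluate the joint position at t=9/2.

Δ: Δ0=5/3, Δ1=-4/3, Δ2=-1, Δ3=4, Δ4=-8
row 1: diag=12, rhs=-18; c'=1/4, d'=-3/2
row 2: denom=8−3·1/4=29/4; d'=(2−3·-3/2)/(29/4)=26/29
row 3: denom=4−1·4/29=112/29; d'=(30−1·26/29)/(112/29)=211/28
row 4: denom=4−1·29/112=419/112; d'=(-72−1·211/28)/(419/112)=-8908/419
back: M4=-8908/419
back: M3=211/28−29/112·-8908/419=5464/419
back: M2=26/29−4/29·5464/419=-378/419
back: M1=-3/2−1/4·-378/419=-534/419
M: M0=0, M1=-534/419, M2=-378/419, M3=5464/419, M4=-8908/419, M5=0
seg 0: a=0, c=M0/2=0, d=(M1−M0)/(6·3)=-89/1257, b=Δ0−h0·(2M0+M1)/6=2896/1257
seg 1: a=5, c=M1/2=-267/419, d=(M2−M1)/(6·3)=26/1257, b=Δ1−h1·(2M1+M2)/6=493/1257
seg 2: a=1, c=M2/2=-189/419, d=(M3−M2)/(6·1)=2921/1257, b=Δ2−h2·(2M2+M3)/6=-3611/1257
seg 3: a=0, c=M3/2=2732/419, d=(M4−M3)/(6·1)=-7186/1257, b=Δ3−h3·(2M3+M4)/6=4018/1257
seg 4: a=4, c=M4/2=-4454/419, d=(M5−M4)/(6·1)=4454/1257, b=Δ4−h4·(2M4+M5)/6=-1148/1257
t_q=9/2 → seg 1, τ=3/2; S=5+493/1257·τ+-267/419·τ²+26/1257·τ³=1770/419

  seg 0: a=0 b=2896/1257 c=0 d=-89/1257
  seg 1: a=5 b=493/1257 c=-267/419 d=26/1257
  seg 2: a=1 b=-3611/1257 c=-189/419 d=2921/1257
  seg 3: a=0 b=4018/1257 c=2732/419 d=-7186/1257
  seg 4: a=4 b=-1148/1257 c=-4454/419 d=4454/1257
S(9/2) = 1770/419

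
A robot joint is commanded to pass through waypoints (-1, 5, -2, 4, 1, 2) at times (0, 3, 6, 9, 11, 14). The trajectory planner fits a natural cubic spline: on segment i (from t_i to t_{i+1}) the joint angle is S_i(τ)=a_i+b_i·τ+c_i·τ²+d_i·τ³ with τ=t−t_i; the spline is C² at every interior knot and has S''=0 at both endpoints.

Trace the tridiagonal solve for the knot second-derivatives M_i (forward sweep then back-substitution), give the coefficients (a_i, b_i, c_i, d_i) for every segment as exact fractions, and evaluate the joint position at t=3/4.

  seg 0: a=-1 b=2353/660 c=0 d=-1033/5940
  seg 1: a=5 b=-373/330 c=-1033/660 d=461/1188
  seg 2: a=-2 b=-29/660 c=106/55 d=-2467/5940
  seg 3: a=4 b=101/330 c=-239/132 d=599/1320
  seg 4: a=1 b=-82/55 c=301/330 d=-301/2970
S(3/4) = 4507/2816

Δ: Δ0=2, Δ1=-7/3, Δ2=2, Δ3=-3/2, Δ4=1/3
row 1: diag=12, rhs=-26; c'=1/4, d'=-13/6
row 2: denom=12−3·1/4=45/4; d'=(26−3·-13/6)/(45/4)=26/9
row 3: denom=10−3·4/15=46/5; d'=(-21−3·26/9)/(46/5)=-445/138
row 4: denom=10−2·5/23=220/23; d'=(11−2·-445/138)/(220/23)=301/165
back: M4=301/165
back: M3=-445/138−5/23·301/165=-239/66
back: M2=26/9−4/15·-239/66=212/55
back: M1=-13/6−1/4·212/55=-1033/330
M: M0=0, M1=-1033/330, M2=212/55, M3=-239/66, M4=301/165, M5=0
seg 0: a=-1, c=M0/2=0, d=(M1−M0)/(6·3)=-1033/5940, b=Δ0−h0·(2M0+M1)/6=2353/660
seg 1: a=5, c=M1/2=-1033/660, d=(M2−M1)/(6·3)=461/1188, b=Δ1−h1·(2M1+M2)/6=-373/330
seg 2: a=-2, c=M2/2=106/55, d=(M3−M2)/(6·3)=-2467/5940, b=Δ2−h2·(2M2+M3)/6=-29/660
seg 3: a=4, c=M3/2=-239/132, d=(M4−M3)/(6·2)=599/1320, b=Δ3−h3·(2M3+M4)/6=101/330
seg 4: a=1, c=M4/2=301/330, d=(M5−M4)/(6·3)=-301/2970, b=Δ4−h4·(2M4+M5)/6=-82/55
t_q=3/4 → seg 0, τ=3/4; S=-1+2353/660·τ+0·τ²+-1033/5940·τ³=4507/2816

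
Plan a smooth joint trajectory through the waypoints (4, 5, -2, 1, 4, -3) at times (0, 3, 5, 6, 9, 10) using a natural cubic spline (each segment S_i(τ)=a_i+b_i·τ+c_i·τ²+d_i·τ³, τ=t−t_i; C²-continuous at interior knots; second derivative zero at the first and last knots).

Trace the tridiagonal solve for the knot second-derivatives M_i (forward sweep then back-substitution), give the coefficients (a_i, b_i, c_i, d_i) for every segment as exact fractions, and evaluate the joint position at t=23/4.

Δ: Δ0=1/3, Δ1=-7/2, Δ2=3, Δ3=1, Δ4=-7
row 1: diag=10, rhs=-23; c'=1/5, d'=-23/10
row 2: denom=6−2·1/5=28/5; d'=(39−2·-23/10)/(28/5)=109/14
row 3: denom=8−1·5/28=219/28; d'=(-12−1·109/14)/(219/28)=-554/219
row 4: denom=8−3·28/73=500/73; d'=(-48−3·-554/219)/(500/73)=-59/10
back: M4=-59/10
back: M3=-554/219−28/73·-59/10=-4/15
back: M2=109/14−5/28·-4/15=47/6
back: M1=-23/10−1/5·47/6=-58/15
M: M0=0, M1=-58/15, M2=47/6, M3=-4/15, M4=-59/10, M5=0
seg 0: a=4, c=M0/2=0, d=(M1−M0)/(6·3)=-29/135, b=Δ0−h0·(2M0+M1)/6=34/15
seg 1: a=5, c=M1/2=-29/15, d=(M2−M1)/(6·2)=39/40, b=Δ1−h1·(2M1+M2)/6=-53/15
seg 2: a=-2, c=M2/2=47/12, d=(M3−M2)/(6·1)=-27/20, b=Δ2−h2·(2M2+M3)/6=13/30
seg 3: a=1, c=M3/2=-2/15, d=(M4−M3)/(6·3)=-169/540, b=Δ3−h3·(2M3+M4)/6=253/60
seg 4: a=4, c=M4/2=-59/20, d=(M5−M4)/(6·1)=59/60, b=Δ4−h4·(2M4+M5)/6=-151/30
t_q=23/4 → seg 2, τ=3/4; S=-2+13/30·τ+47/12·τ²+-27/20·τ³=-53/1280

  seg 0: a=4 b=34/15 c=0 d=-29/135
  seg 1: a=5 b=-53/15 c=-29/15 d=39/40
  seg 2: a=-2 b=13/30 c=47/12 d=-27/20
  seg 3: a=1 b=253/60 c=-2/15 d=-169/540
  seg 4: a=4 b=-151/30 c=-59/20 d=59/60
S(23/4) = -53/1280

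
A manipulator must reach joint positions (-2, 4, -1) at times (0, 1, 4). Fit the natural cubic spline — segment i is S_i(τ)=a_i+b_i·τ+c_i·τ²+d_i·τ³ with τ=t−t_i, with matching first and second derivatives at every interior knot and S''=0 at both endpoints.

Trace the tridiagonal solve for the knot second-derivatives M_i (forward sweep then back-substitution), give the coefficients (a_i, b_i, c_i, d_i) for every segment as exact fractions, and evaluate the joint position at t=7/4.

  seg 0: a=-2 b=167/24 c=0 d=-23/24
  seg 1: a=4 b=49/12 c=-23/8 d=23/72
S(7/4) = 2857/512

Δ: Δ0=6, Δ1=-5/3
row 1: diag=8, rhs=-46; c'=3/8, d'=-23/4
back: M1=-23/4
M: M0=0, M1=-23/4, M2=0
seg 0: a=-2, c=M0/2=0, d=(M1−M0)/(6·1)=-23/24, b=Δ0−h0·(2M0+M1)/6=167/24
seg 1: a=4, c=M1/2=-23/8, d=(M2−M1)/(6·3)=23/72, b=Δ1−h1·(2M1+M2)/6=49/12
t_q=7/4 → seg 1, τ=3/4; S=4+49/12·τ+-23/8·τ²+23/72·τ³=2857/512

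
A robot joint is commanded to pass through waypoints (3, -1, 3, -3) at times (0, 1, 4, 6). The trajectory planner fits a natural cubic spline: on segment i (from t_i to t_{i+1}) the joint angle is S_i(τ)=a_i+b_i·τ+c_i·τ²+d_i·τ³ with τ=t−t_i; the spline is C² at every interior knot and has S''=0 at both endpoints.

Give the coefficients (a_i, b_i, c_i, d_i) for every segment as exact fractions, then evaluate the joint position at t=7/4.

Δ: Δ0=-4, Δ1=4/3, Δ2=-3
row 1: diag=8, rhs=32; c'=3/8, d'=4
row 2: denom=10−3·3/8=71/8; d'=(-26−3·4)/(71/8)=-304/71
back: M2=-304/71
back: M1=4−3/8·-304/71=398/71
M: M0=0, M1=398/71, M2=-304/71, M3=0
seg 0: a=3, c=M0/2=0, d=(M1−M0)/(6·1)=199/213, b=Δ0−h0·(2M0+M1)/6=-1051/213
seg 1: a=-1, c=M1/2=199/71, d=(M2−M1)/(6·3)=-39/71, b=Δ1−h1·(2M1+M2)/6=-454/213
seg 2: a=3, c=M2/2=-152/71, d=(M3−M2)/(6·2)=76/213, b=Δ2−h2·(2M2+M3)/6=-31/213
t_q=7/4 → seg 1, τ=3/4; S=-1+-454/213·τ+199/71·τ²+-39/71·τ³=-5697/4544

  seg 0: a=3 b=-1051/213 c=0 d=199/213
  seg 1: a=-1 b=-454/213 c=199/71 d=-39/71
  seg 2: a=3 b=-31/213 c=-152/71 d=76/213
S(7/4) = -5697/4544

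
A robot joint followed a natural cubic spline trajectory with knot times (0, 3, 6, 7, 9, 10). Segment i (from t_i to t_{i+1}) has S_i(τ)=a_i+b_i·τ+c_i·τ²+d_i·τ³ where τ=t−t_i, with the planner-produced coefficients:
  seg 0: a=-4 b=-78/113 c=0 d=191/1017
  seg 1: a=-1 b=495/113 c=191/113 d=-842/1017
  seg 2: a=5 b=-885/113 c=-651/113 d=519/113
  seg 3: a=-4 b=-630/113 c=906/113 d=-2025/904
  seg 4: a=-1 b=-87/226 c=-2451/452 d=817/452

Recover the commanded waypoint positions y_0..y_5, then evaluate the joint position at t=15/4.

y_0 = S_0(0) = a_0 = -4
y_1 = S_1(0) = a_1 = -1
y_2 = S_2(0) = a_2 = 5
y_3 = S_3(0) = a_3 = -4
y_4 = S_4(0) = a_4 = -1
y_5 = S_4(1) = -5
t_q=15/4 is in segment 1 (τ=3/4); S_1(τ)=10439/3616

y_0=-4 y_1=-1 y_2=5 y_3=-4 y_4=-1 y_5=-5
S(15/4) = 10439/3616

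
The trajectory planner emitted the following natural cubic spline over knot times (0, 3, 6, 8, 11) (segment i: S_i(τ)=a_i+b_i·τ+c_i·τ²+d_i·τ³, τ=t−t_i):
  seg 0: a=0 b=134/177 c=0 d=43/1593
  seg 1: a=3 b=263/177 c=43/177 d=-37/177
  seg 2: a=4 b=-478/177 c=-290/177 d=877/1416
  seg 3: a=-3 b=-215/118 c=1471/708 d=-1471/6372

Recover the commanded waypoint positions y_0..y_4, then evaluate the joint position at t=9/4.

y_0 = S_0(0) = a_0 = 0
y_1 = S_1(0) = a_1 = 3
y_2 = S_2(0) = a_2 = 4
y_3 = S_3(0) = a_3 = -3
y_4 = S_3(3) = 4
t_q=9/4 is in segment 0 (τ=9/4); S_0(τ)=7593/3776

y_0=0 y_1=3 y_2=4 y_3=-3 y_4=4
S(9/4) = 7593/3776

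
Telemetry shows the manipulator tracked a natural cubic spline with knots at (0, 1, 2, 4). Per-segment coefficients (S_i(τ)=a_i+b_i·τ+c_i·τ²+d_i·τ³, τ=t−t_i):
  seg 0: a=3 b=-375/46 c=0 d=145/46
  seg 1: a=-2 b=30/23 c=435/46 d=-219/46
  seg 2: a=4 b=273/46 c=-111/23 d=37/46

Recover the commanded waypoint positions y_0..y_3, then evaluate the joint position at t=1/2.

y_0 = S_0(0) = a_0 = 3
y_1 = S_1(0) = a_1 = -2
y_2 = S_2(0) = a_2 = 4
y_3 = S_2(2) = 3
t_q=1/2 is in segment 0 (τ=1/2); S_0(τ)=-251/368

y_0=3 y_1=-2 y_2=4 y_3=3
S(1/2) = -251/368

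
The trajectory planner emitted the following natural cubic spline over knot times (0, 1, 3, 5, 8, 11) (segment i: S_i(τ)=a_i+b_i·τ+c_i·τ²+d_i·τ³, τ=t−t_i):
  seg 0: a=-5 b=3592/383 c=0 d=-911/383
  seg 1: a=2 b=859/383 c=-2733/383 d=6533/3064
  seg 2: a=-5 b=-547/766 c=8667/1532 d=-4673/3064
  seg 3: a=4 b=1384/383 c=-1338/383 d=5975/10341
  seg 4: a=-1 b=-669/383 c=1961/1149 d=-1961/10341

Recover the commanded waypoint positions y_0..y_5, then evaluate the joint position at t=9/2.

y_0 = S_0(0) = a_0 = -5
y_1 = S_1(0) = a_1 = 2
y_2 = S_2(0) = a_2 = -5
y_3 = S_3(0) = a_3 = 4
y_4 = S_4(0) = a_4 = -1
y_5 = S_4(3) = 4
t_q=9/2 is in segment 2 (τ=3/2); S_2(τ)=37025/24512

y_0=-5 y_1=2 y_2=-5 y_3=4 y_4=-1 y_5=4
S(9/2) = 37025/24512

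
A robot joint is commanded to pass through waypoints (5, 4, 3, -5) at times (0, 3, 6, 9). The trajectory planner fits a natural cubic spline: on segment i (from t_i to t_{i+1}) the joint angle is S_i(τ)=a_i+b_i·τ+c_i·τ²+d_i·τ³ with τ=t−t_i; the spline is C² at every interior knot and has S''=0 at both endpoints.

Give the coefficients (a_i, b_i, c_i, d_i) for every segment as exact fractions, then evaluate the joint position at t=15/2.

  seg 0: a=5 b=-22/45 c=0 d=7/405
  seg 1: a=4 b=-1/45 c=7/45 d=-7/81
  seg 2: a=3 b=-64/45 c=-28/45 d=28/405
S(15/2) = -3/10

Δ: Δ0=-1/3, Δ1=-1/3, Δ2=-8/3
row 1: diag=12, rhs=0; c'=1/4, d'=0
row 2: denom=12−3·1/4=45/4; d'=(-14−3·0)/(45/4)=-56/45
back: M2=-56/45
back: M1=0−1/4·-56/45=14/45
M: M0=0, M1=14/45, M2=-56/45, M3=0
seg 0: a=5, c=M0/2=0, d=(M1−M0)/(6·3)=7/405, b=Δ0−h0·(2M0+M1)/6=-22/45
seg 1: a=4, c=M1/2=7/45, d=(M2−M1)/(6·3)=-7/81, b=Δ1−h1·(2M1+M2)/6=-1/45
seg 2: a=3, c=M2/2=-28/45, d=(M3−M2)/(6·3)=28/405, b=Δ2−h2·(2M2+M3)/6=-64/45
t_q=15/2 → seg 2, τ=3/2; S=3+-64/45·τ+-28/45·τ²+28/405·τ³=-3/10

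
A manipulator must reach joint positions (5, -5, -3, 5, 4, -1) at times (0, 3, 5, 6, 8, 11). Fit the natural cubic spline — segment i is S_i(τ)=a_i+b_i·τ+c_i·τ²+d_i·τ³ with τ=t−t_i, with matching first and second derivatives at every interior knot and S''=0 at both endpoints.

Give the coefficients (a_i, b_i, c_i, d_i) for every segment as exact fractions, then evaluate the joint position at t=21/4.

  seg 0: a=5 b=-5755/1518 c=0 d=695/13662
  seg 1: a=-5 b=-1835/759 c=695/1518 d=633/1012
  seg 2: a=-3 b=5252/759 c=3196/759 d=-72/23
  seg 3: a=5 b=4516/759 c=-3932/759 d=1979/2024
  seg 4: a=4 b=-4613/1518 c=2083/3036 d=-2083/27324
S(21/4) = -2137/2024

Δ: Δ0=-10/3, Δ1=1, Δ2=8, Δ3=-1/2, Δ4=-5/3
row 1: diag=10, rhs=26; c'=1/5, d'=13/5
row 2: denom=6−2·1/5=28/5; d'=(42−2·13/5)/(28/5)=46/7
row 3: denom=6−1·5/28=163/28; d'=(-51−1·46/7)/(163/28)=-1612/163
row 4: denom=10−2·56/163=1518/163; d'=(-7−2·-1612/163)/(1518/163)=2083/1518
back: M4=2083/1518
back: M3=-1612/163−56/163·2083/1518=-7864/759
back: M2=46/7−5/28·-7864/759=6392/759
back: M1=13/5−1/5·6392/759=695/759
M: M0=0, M1=695/759, M2=6392/759, M3=-7864/759, M4=2083/1518, M5=0
seg 0: a=5, c=M0/2=0, d=(M1−M0)/(6·3)=695/13662, b=Δ0−h0·(2M0+M1)/6=-5755/1518
seg 1: a=-5, c=M1/2=695/1518, d=(M2−M1)/(6·2)=633/1012, b=Δ1−h1·(2M1+M2)/6=-1835/759
seg 2: a=-3, c=M2/2=3196/759, d=(M3−M2)/(6·1)=-72/23, b=Δ2−h2·(2M2+M3)/6=5252/759
seg 3: a=5, c=M3/2=-3932/759, d=(M4−M3)/(6·2)=1979/2024, b=Δ3−h3·(2M3+M4)/6=4516/759
seg 4: a=4, c=M4/2=2083/3036, d=(M5−M4)/(6·3)=-2083/27324, b=Δ4−h4·(2M4+M5)/6=-4613/1518
t_q=21/4 → seg 2, τ=1/4; S=-3+5252/759·τ+3196/759·τ²+-72/23·τ³=-2137/2024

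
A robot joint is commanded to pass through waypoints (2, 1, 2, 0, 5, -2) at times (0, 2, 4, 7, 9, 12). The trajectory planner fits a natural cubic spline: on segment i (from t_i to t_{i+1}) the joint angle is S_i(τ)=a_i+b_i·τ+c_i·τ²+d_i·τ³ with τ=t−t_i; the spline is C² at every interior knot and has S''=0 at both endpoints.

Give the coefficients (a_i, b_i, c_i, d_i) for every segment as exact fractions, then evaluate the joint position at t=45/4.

Δ: Δ0=-1/2, Δ1=1/2, Δ2=-2/3, Δ3=5/2, Δ4=-7/3
row 1: diag=8, rhs=6; c'=1/4, d'=3/4
row 2: denom=10−2·1/4=19/2; d'=(-7−2·3/4)/(19/2)=-17/19
row 3: denom=10−3·6/19=172/19; d'=(19−3·-17/19)/(172/19)=103/43
row 4: denom=10−2·19/86=411/43; d'=(-29−2·103/43)/(411/43)=-1453/411
back: M4=-1453/411
back: M3=103/43−19/86·-1453/411=2611/822
back: M2=-17/19−6/19·2611/822=-260/137
back: M1=3/4−1/4·-260/137=671/548
M: M0=0, M1=671/548, M2=-260/137, M3=2611/822, M4=-1453/411, M5=0
seg 0: a=2, c=M0/2=0, d=(M1−M0)/(6·2)=671/6576, b=Δ0−h0·(2M0+M1)/6=-1493/1644
seg 1: a=1, c=M1/2=671/1096, d=(M2−M1)/(6·2)=-1711/6576, b=Δ1−h1·(2M1+M2)/6=130/411
seg 2: a=2, c=M2/2=-130/137, d=(M3−M2)/(6·3)=4171/14796, b=Δ2−h2·(2M2+M3)/6=-587/1644
seg 3: a=0, c=M3/2=2611/1644, d=(M4−M3)/(6·2)=-613/1096, b=Δ3−h3·(2M3+M4)/6=1283/822
seg 4: a=5, c=M4/2=-1453/822, d=(M5−M4)/(6·3)=1453/7398, b=Δ4−h4·(2M4+M5)/6=494/411
t_q=45/4 → seg 4, τ=9/4; S=5+494/411·τ+-1453/822·τ²+1453/7398·τ³=17411/17536

  seg 0: a=2 b=-1493/1644 c=0 d=671/6576
  seg 1: a=1 b=130/411 c=671/1096 d=-1711/6576
  seg 2: a=2 b=-587/1644 c=-130/137 d=4171/14796
  seg 3: a=0 b=1283/822 c=2611/1644 d=-613/1096
  seg 4: a=5 b=494/411 c=-1453/822 d=1453/7398
S(45/4) = 17411/17536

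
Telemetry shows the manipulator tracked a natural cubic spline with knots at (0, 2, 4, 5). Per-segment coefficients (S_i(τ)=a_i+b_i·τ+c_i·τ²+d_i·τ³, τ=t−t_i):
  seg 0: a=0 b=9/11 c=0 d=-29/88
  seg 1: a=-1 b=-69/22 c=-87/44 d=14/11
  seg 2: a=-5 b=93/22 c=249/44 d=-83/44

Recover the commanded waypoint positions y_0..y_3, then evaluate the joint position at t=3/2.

y_0 = S_0(0) = a_0 = 0
y_1 = S_1(0) = a_1 = -1
y_2 = S_2(0) = a_2 = -5
y_3 = S_2(1) = 3
t_q=3/2 is in segment 0 (τ=3/2); S_0(τ)=81/704

y_0=0 y_1=-1 y_2=-5 y_3=3
S(3/2) = 81/704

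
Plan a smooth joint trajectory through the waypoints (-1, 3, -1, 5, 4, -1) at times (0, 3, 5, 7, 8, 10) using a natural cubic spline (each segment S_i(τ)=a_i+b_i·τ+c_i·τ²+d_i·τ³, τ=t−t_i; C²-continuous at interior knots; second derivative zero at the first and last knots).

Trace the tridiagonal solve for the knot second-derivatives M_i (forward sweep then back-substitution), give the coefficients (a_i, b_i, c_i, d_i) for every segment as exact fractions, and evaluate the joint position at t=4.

  seg 0: a=-1 b=1066/363 c=0 d=-194/1089
  seg 1: a=3 b=-680/363 c=-194/121 d=559/726
  seg 2: a=-1 b=346/363 c=365/121 d=-1447/1452
  seg 3: a=5 b=35/33 c=-717/242 d=655/726
  seg 4: a=4 b=-1567/726 c=-31/121 d=31/726
S(4) = 71/242

Δ: Δ0=4/3, Δ1=-2, Δ2=3, Δ3=-1, Δ4=-5/2
row 1: diag=10, rhs=-20; c'=1/5, d'=-2
row 2: denom=8−2·1/5=38/5; d'=(30−2·-2)/(38/5)=85/19
row 3: denom=6−2·5/19=104/19; d'=(-24−2·85/19)/(104/19)=-313/52
row 4: denom=6−1·19/104=605/104; d'=(-9−1·-313/52)/(605/104)=-62/121
back: M4=-62/121
back: M3=-313/52−19/104·-62/121=-717/121
back: M2=85/19−5/19·-717/121=730/121
back: M1=-2−1/5·730/121=-388/121
M: M0=0, M1=-388/121, M2=730/121, M3=-717/121, M4=-62/121, M5=0
seg 0: a=-1, c=M0/2=0, d=(M1−M0)/(6·3)=-194/1089, b=Δ0−h0·(2M0+M1)/6=1066/363
seg 1: a=3, c=M1/2=-194/121, d=(M2−M1)/(6·2)=559/726, b=Δ1−h1·(2M1+M2)/6=-680/363
seg 2: a=-1, c=M2/2=365/121, d=(M3−M2)/(6·2)=-1447/1452, b=Δ2−h2·(2M2+M3)/6=346/363
seg 3: a=5, c=M3/2=-717/242, d=(M4−M3)/(6·1)=655/726, b=Δ3−h3·(2M3+M4)/6=35/33
seg 4: a=4, c=M4/2=-31/121, d=(M5−M4)/(6·2)=31/726, b=Δ4−h4·(2M4+M5)/6=-1567/726
t_q=4 → seg 1, τ=1; S=3+-680/363·τ+-194/121·τ²+559/726·τ³=71/242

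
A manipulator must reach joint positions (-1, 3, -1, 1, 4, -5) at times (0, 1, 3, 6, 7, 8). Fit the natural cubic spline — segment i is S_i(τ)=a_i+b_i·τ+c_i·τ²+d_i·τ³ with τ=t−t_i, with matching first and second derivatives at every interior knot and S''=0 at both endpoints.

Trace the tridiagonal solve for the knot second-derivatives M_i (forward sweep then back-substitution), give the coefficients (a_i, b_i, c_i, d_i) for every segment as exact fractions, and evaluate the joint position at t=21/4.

Δ: Δ0=4, Δ1=-2, Δ2=2/3, Δ3=3, Δ4=-9
row 1: diag=6, rhs=-36; c'=1/3, d'=-6
row 2: denom=10−2·1/3=28/3; d'=(16−2·-6)/(28/3)=3
row 3: denom=8−3·9/28=197/28; d'=(14−3·3)/(197/28)=140/197
row 4: denom=4−1·28/197=760/197; d'=(-72−1·140/197)/(760/197)=-3581/190
back: M4=-3581/190
back: M3=140/197−28/197·-3581/190=322/95
back: M2=3−9/28·322/95=363/190
back: M1=-6−1/3·363/190=-1261/190
M: M0=0, M1=-1261/190, M2=363/190, M3=322/95, M4=-3581/190, M5=0
seg 0: a=-1, c=M0/2=0, d=(M1−M0)/(6·1)=-1261/1140, b=Δ0−h0·(2M0+M1)/6=5821/1140
seg 1: a=3, c=M1/2=-1261/380, d=(M2−M1)/(6·2)=203/285, b=Δ1−h1·(2M1+M2)/6=1019/570
seg 2: a=-1, c=M2/2=363/380, d=(M3−M2)/(6·3)=281/3420, b=Δ2−h2·(2M2+M3)/6=-335/114
seg 3: a=1, c=M3/2=161/95, d=(M4−M3)/(6·1)=-845/228, b=Δ3−h3·(2M3+M4)/6=5713/1140
seg 4: a=4, c=M4/2=-3581/380, d=(M5−M4)/(6·1)=3581/1140, b=Δ4−h4·(2M4+M5)/6=-1549/570
t_q=21/4 → seg 2, τ=9/4; S=-1+-335/114·τ+363/380·τ²+281/3420·τ³=-44747/24320

  seg 0: a=-1 b=5821/1140 c=0 d=-1261/1140
  seg 1: a=3 b=1019/570 c=-1261/380 d=203/285
  seg 2: a=-1 b=-335/114 c=363/380 d=281/3420
  seg 3: a=1 b=5713/1140 c=161/95 d=-845/228
  seg 4: a=4 b=-1549/570 c=-3581/380 d=3581/1140
S(21/4) = -44747/24320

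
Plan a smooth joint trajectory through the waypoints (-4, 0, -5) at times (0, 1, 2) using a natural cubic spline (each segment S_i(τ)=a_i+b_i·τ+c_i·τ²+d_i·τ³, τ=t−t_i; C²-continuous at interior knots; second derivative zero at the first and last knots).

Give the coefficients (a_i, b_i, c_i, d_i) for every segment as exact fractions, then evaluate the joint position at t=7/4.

  seg 0: a=-4 b=25/4 c=0 d=-9/4
  seg 1: a=0 b=-1/2 c=-27/4 d=9/4
S(7/4) = -825/256

Δ: Δ0=4, Δ1=-5
row 1: diag=4, rhs=-54; c'=1/4, d'=-27/2
back: M1=-27/2
M: M0=0, M1=-27/2, M2=0
seg 0: a=-4, c=M0/2=0, d=(M1−M0)/(6·1)=-9/4, b=Δ0−h0·(2M0+M1)/6=25/4
seg 1: a=0, c=M1/2=-27/4, d=(M2−M1)/(6·1)=9/4, b=Δ1−h1·(2M1+M2)/6=-1/2
t_q=7/4 → seg 1, τ=3/4; S=0+-1/2·τ+-27/4·τ²+9/4·τ³=-825/256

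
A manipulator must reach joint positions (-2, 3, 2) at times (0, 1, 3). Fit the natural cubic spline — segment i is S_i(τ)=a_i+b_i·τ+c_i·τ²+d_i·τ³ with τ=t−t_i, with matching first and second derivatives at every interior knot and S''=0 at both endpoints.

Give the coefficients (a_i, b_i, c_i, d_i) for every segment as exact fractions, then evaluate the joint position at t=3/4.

  seg 0: a=-2 b=71/12 c=0 d=-11/12
  seg 1: a=3 b=19/6 c=-11/4 d=11/24
S(3/4) = 525/256

Δ: Δ0=5, Δ1=-1/2
row 1: diag=6, rhs=-33; c'=1/3, d'=-11/2
back: M1=-11/2
M: M0=0, M1=-11/2, M2=0
seg 0: a=-2, c=M0/2=0, d=(M1−M0)/(6·1)=-11/12, b=Δ0−h0·(2M0+M1)/6=71/12
seg 1: a=3, c=M1/2=-11/4, d=(M2−M1)/(6·2)=11/24, b=Δ1−h1·(2M1+M2)/6=19/6
t_q=3/4 → seg 0, τ=3/4; S=-2+71/12·τ+0·τ²+-11/12·τ³=525/256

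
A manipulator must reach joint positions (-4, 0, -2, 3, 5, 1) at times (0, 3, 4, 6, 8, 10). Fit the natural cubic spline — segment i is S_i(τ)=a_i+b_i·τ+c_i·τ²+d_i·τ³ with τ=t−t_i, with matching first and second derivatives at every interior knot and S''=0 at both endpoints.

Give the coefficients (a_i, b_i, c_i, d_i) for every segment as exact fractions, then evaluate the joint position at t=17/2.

Δ: Δ0=4/3, Δ1=-2, Δ2=5/2, Δ3=1, Δ4=-2
row 1: diag=8, rhs=-20; c'=1/8, d'=-5/2
row 2: denom=6−1·1/8=47/8; d'=(27−1·-5/2)/(47/8)=236/47
row 3: denom=8−2·16/47=344/47; d'=(-9−2·236/47)/(344/47)=-895/344
row 4: denom=8−2·47/172=641/86; d'=(-18−2·-895/344)/(641/86)=-2201/1282
back: M4=-2201/1282
back: M3=-895/344−47/172·-2201/1282=-1367/641
back: M2=236/47−16/47·-1367/641=3684/641
back: M1=-5/2−1/8·3684/641=-2063/641
M: M0=0, M1=-2063/641, M2=3684/641, M3=-1367/641, M4=-2201/1282, M5=0
seg 0: a=-4, c=M0/2=0, d=(M1−M0)/(6·3)=-2063/11538, b=Δ0−h0·(2M0+M1)/6=11317/3846
seg 1: a=0, c=M1/2=-2063/1282, d=(M2−M1)/(6·1)=5747/3846, b=Δ1−h1·(2M1+M2)/6=-3625/1923
seg 2: a=-2, c=M2/2=1842/641, d=(M3−M2)/(6·2)=-5051/7692, b=Δ2−h2·(2M2+M3)/6=-2387/3846
seg 3: a=3, c=M3/2=-1367/1282, d=(M4−M3)/(6·2)=533/15384, b=Δ3−h3·(2M3+M4)/6=11515/3846
seg 4: a=5, c=M4/2=-2201/2564, d=(M5−M4)/(6·2)=2201/15384, b=Δ4−h4·(2M4+M5)/6=-1645/1923
t_q=17/2 → seg 4, τ=1/2; S=5+-1645/1923·τ+-2201/2564·τ²+2201/15384·τ³=179503/41024

  seg 0: a=-4 b=11317/3846 c=0 d=-2063/11538
  seg 1: a=0 b=-3625/1923 c=-2063/1282 d=5747/3846
  seg 2: a=-2 b=-2387/3846 c=1842/641 d=-5051/7692
  seg 3: a=3 b=11515/3846 c=-1367/1282 d=533/15384
  seg 4: a=5 b=-1645/1923 c=-2201/2564 d=2201/15384
S(17/2) = 179503/41024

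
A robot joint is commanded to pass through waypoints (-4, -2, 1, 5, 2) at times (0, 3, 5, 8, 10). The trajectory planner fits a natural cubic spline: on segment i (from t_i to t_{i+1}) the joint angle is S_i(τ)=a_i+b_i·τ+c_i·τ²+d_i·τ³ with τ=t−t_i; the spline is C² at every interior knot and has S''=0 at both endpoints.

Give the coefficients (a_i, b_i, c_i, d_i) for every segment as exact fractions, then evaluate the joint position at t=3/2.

Δ: Δ0=2/3, Δ1=3/2, Δ2=4/3, Δ3=-3/2
row 1: diag=10, rhs=5; c'=1/5, d'=1/2
row 2: denom=10−2·1/5=48/5; d'=(-1−2·1/2)/(48/5)=-5/24
row 3: denom=10−3·5/16=145/16; d'=(-17−3·-5/24)/(145/16)=-262/145
back: M3=-262/145
back: M2=-5/24−5/16·-262/145=31/87
back: M1=1/2−1/5·31/87=373/870
M: M0=0, M1=373/870, M2=31/87, M3=-262/145, M4=0
seg 0: a=-4, c=M0/2=0, d=(M1−M0)/(6·3)=373/15660, b=Δ0−h0·(2M0+M1)/6=787/1740
seg 1: a=-2, c=M1/2=373/1740, d=(M2−M1)/(6·2)=-7/1160, b=Δ1−h1·(2M1+M2)/6=953/870
seg 2: a=1, c=M2/2=31/174, d=(M3−M2)/(6·3)=-941/7830, b=Δ2−h2·(2M2+M3)/6=818/435
seg 3: a=5, c=M3/2=-131/145, d=(M4−M3)/(6·2)=131/870, b=Δ3−h3·(2M3+M4)/6=-257/870
t_q=3/2 → seg 0, τ=3/2; S=-4+787/1740·τ+0·τ²+373/15660·τ³=-15039/4640

  seg 0: a=-4 b=787/1740 c=0 d=373/15660
  seg 1: a=-2 b=953/870 c=373/1740 d=-7/1160
  seg 2: a=1 b=818/435 c=31/174 d=-941/7830
  seg 3: a=5 b=-257/870 c=-131/145 d=131/870
S(3/2) = -15039/4640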